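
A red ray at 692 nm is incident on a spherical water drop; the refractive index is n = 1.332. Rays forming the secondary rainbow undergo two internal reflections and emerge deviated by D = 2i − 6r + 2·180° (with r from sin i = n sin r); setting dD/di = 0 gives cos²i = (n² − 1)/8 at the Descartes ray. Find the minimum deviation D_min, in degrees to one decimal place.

cos²i = (1.77422 − 1)/8 = 0.09678; i = arccos(0.31109) = 71.875°.
sin r = sin 71.875°/1.332 = 0.71350; r = 45.520°.
D_min = 2·71.875° − 6·45.520° + 360° = 230.628°.

230.6°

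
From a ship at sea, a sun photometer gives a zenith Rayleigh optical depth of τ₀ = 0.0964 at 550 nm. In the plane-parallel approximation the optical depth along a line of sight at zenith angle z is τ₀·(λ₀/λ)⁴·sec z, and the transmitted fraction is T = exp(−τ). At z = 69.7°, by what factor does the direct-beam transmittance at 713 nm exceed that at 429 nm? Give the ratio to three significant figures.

1.92

Airmass: sec 69.7° = 2.8824.
τ(713 nm) = 0.0964 × (550/713)⁴ × 2.8824 = 0.0964 × 0.3541 × 2.8824 = 0.0984.
τ(429 nm) = 0.0964 × (550/429)⁴ × 2.8824 = 0.0964 × 2.7016 × 2.8824 = 0.7507.
T(713)/T(429) = exp(τ_B − τ_A) = exp(0.6523) = 1.9199.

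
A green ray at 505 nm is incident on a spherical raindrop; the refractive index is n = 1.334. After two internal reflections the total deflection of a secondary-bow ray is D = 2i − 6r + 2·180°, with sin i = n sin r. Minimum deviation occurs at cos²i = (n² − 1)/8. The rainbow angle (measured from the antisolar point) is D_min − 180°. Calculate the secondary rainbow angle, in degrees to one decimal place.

cos²i = (1.77956 − 1)/8 = 0.09744; i = arccos(0.31216) = 71.810°.
sin r = sin 71.810°/1.334 = 0.71217; r = 45.411°.
D_min = 2·71.810° − 6·45.411° + 360° = 231.153°.
Rainbow angle = D_min − 180° = 51.153°.

51.2°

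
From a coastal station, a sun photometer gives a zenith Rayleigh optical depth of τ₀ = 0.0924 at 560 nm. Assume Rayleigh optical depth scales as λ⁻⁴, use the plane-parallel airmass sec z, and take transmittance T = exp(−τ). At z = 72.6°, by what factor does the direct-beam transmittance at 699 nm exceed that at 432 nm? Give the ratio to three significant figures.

Airmass: sec 72.6° = 3.3440.
τ(699 nm) = 0.0924 × (560/699)⁴ × 3.3440 = 0.0924 × 0.4119 × 3.3440 = 0.1273.
τ(432 nm) = 0.0924 × (560/432)⁴ × 3.3440 = 0.0924 × 2.8237 × 3.3440 = 0.8725.
T(699)/T(432) = exp(τ_B − τ_A) = exp(0.7452) = 2.1069.

2.11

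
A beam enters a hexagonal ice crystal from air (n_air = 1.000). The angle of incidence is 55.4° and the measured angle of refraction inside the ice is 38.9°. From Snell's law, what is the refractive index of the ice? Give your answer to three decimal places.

n = sin θ_i / sin θ_r = sin 55.4° / sin 38.9° = 0.8231 / 0.6280 = 1.3108.

1.311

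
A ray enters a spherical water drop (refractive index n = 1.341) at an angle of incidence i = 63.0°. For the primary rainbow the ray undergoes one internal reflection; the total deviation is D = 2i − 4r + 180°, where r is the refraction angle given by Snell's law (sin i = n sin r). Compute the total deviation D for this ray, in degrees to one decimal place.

sin r = sin 63.0° / 1.341 = 0.8910/1.341 = 0.6644; r = 41.64°.
D = 2·63.0° − 4·41.64° + 180° = 126.00° − 166.56° + 180° = 139.44°.

139.4°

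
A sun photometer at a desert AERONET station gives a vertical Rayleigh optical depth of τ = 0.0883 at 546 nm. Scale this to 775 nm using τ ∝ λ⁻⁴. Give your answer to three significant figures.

0.0218

τ(775 nm) = τ(546 nm) × (546/775)⁴ = 0.0883 × (0.7045)⁴ = 0.0883 × 0.2464 = 0.0218.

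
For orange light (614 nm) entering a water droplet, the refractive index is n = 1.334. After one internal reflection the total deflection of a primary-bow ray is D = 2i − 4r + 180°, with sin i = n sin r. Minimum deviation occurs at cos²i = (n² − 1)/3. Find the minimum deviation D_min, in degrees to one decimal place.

cos²i = (1.77956 − 1)/3 = 0.25985; i = arccos(0.50976) = 59.352°.
sin r = sin 59.352°/1.334 = 0.64492; r = 40.159°.
D_min = 2·59.352° − 4·40.159° + 180° = 138.067°.

138.1°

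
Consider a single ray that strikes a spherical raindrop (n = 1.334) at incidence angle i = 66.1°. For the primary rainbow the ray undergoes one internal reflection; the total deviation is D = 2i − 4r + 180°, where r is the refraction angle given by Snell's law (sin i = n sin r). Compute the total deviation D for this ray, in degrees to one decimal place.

sin r = sin 66.1° / 1.334 = 0.9143/1.334 = 0.6853; r = 43.26°.
D = 2·66.1° − 4·43.26° + 180° = 132.20° − 173.05° + 180° = 139.15°.

139.1°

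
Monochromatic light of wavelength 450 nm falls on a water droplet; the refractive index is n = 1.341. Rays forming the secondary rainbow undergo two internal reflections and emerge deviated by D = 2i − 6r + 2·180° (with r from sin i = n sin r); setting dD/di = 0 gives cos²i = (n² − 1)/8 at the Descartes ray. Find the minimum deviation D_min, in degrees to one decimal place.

cos²i = (1.79828 − 1)/8 = 0.09979; i = arccos(0.31589) = 71.586°.
sin r = sin 71.586°/1.341 = 0.70753; r = 45.034°.
D_min = 2·71.586° − 6·45.034° + 360° = 232.966°.

233.0°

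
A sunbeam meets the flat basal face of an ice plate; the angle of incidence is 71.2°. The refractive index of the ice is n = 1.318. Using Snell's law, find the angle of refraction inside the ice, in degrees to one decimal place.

45.9°

Snell: sin θ_r = sin θ_i / n = sin 71.2° / 1.318 = 0.9466 / 1.318 = 0.7182.
θ_r = arcsin(0.7182) = 45.91°.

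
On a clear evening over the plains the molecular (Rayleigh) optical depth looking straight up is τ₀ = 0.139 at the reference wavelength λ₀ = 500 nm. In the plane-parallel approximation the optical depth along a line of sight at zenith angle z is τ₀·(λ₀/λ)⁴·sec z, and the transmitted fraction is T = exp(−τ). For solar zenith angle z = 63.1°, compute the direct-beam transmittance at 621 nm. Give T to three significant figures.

sec 63.1° = 2.2103.
τ = 0.139 × (500/621)⁴ × 2.2103 = 0.139 × 0.4203 × 2.2103 = 0.1291.
T = exp(−0.1291) = 0.8789.

0.879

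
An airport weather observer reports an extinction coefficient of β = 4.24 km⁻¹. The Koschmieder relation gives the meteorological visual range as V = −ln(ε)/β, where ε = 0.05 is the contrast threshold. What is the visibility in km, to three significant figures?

0.707 km

V = −ln(0.05) / 4.24 = 2.996 / 4.24 = 0.7065 km.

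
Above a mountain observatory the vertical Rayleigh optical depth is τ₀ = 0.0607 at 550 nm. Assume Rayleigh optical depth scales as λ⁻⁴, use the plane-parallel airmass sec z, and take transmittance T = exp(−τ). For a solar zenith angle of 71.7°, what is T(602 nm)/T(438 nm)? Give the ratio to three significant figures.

Airmass: sec 71.7° = 3.1848.
τ(602 nm) = 0.0607 × (550/602)⁴ × 3.1848 = 0.0607 × 0.6967 × 3.1848 = 0.1347.
τ(438 nm) = 0.0607 × (550/438)⁴ × 3.1848 = 0.0607 × 2.4863 × 3.1848 = 0.4806.
T(602)/T(438) = exp(τ_B − τ_A) = exp(0.3460) = 1.4133.

1.41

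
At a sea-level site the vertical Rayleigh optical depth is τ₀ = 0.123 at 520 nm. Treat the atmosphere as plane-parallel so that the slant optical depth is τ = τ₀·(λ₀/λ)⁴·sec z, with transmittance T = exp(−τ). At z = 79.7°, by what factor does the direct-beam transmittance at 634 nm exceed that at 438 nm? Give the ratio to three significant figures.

2.87

Airmass: sec 79.7° = 5.5928.
τ(634 nm) = 0.123 × (520/634)⁴ × 5.5928 = 0.123 × 0.4525 × 5.5928 = 0.3113.
τ(438 nm) = 0.123 × (520/438)⁴ × 5.5928 = 0.123 × 1.9866 × 5.5928 = 1.3666.
T(634)/T(438) = exp(τ_B − τ_A) = exp(1.0553) = 2.8729.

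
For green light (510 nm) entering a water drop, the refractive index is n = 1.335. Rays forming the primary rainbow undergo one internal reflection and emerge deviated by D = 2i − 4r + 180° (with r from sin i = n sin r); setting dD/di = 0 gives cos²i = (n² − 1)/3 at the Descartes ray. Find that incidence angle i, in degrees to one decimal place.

cos²i = (1.335² − 1)/3 = (1.78222 − 1)/3 = 0.26074.
cos i = 0.51063, so i = 59.294°.

59.3°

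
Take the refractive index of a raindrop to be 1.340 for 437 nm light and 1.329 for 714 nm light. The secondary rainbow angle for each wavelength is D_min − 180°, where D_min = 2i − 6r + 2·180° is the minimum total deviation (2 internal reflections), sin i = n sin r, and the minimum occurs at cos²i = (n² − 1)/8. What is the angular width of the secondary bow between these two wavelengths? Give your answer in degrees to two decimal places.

2.87°

At 437 nm (n = 1.340): cos²i = 0.09945 → i = 71.618°, r = 45.088°, D_min = 232.709°, rainbow angle = 52.709°.
At 714 nm (n = 1.329): cos²i = 0.09578 → i = 71.972°, r = 45.685°, D_min = 229.837°, rainbow angle = 49.837°.
Angular width = |52.709° − 49.837°| = 2.872°.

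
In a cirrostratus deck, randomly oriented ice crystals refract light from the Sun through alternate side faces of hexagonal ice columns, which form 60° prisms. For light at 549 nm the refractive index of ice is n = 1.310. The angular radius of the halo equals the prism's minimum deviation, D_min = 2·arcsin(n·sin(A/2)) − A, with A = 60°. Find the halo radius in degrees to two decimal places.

21.84°

n·sin(A/2) = 1.310 × sin 30° = 1.310 × 0.5000 = 0.6550.
D_min = 2·arcsin(0.6550) − 60° = 2 × 40.920° − 60° = 21.839°.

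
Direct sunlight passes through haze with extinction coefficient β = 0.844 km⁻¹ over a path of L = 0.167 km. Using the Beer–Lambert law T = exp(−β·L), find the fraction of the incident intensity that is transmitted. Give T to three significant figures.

τ = β·L = 0.844 × 0.167 = 0.1409.
T = exp(−0.1409) = 0.8685.

0.869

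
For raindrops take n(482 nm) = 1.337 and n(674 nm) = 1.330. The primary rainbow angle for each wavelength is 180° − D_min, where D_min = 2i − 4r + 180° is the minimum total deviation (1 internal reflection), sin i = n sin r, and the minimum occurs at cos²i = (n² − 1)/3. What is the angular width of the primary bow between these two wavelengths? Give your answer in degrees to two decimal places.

1.02°

At 482 nm (n = 1.337): cos²i = 0.26252 → i = 59.178°, r = 39.964°, D_min = 138.500°, rainbow angle = 41.500°.
At 674 nm (n = 1.330): cos²i = 0.25630 → i = 59.585°, r = 40.422°, D_min = 137.484°, rainbow angle = 42.516°.
Angular width = |41.500° − 42.516°| = 1.016°.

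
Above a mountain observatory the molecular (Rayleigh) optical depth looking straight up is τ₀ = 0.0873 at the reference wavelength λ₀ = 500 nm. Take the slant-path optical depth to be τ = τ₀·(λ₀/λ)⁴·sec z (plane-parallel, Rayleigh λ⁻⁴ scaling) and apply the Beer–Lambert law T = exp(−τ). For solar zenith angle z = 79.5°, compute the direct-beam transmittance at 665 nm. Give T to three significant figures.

0.858

sec 79.5° = 5.4874.
τ = 0.0873 × (500/665)⁴ × 5.4874 = 0.0873 × 0.3196 × 5.4874 = 0.1531.
T = exp(−0.1531) = 0.8580.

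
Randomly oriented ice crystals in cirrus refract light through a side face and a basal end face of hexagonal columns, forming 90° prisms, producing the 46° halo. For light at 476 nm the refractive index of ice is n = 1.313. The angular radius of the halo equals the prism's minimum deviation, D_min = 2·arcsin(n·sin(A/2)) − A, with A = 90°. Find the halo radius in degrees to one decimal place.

n·sin(A/2) = 1.313 × sin 45° = 1.313 × 0.7071 = 0.9284.
D_min = 2·arcsin(0.9284) − 90° = 2 × 68.192° − 90° = 46.383°.

46.4°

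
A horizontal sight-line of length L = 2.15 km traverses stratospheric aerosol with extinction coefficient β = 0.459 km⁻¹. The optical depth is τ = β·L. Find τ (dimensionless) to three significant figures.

0.987

τ = β·L = 0.459 × 2.15 = 0.9869.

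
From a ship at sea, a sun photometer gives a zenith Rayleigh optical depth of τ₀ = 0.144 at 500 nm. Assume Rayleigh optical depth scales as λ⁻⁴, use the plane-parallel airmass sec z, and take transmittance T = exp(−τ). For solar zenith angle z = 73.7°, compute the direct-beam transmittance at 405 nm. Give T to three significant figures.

0.304

sec 73.7° = 3.5629.
τ = 0.144 × (500/405)⁴ × 3.5629 = 0.144 × 2.3231 × 3.5629 = 1.1919.
T = exp(−1.1919) = 0.3037.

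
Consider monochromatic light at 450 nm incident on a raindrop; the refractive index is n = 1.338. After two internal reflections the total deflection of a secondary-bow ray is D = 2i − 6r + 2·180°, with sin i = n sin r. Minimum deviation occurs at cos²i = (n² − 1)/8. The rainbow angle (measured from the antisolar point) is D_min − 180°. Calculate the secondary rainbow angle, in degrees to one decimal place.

cos²i = (1.79024 − 1)/8 = 0.09878; i = arccos(0.31429) = 71.682°.
sin r = sin 71.682°/1.338 = 0.70951; r = 45.195°.
D_min = 2·71.682° − 6·45.195° + 360° = 232.193°.
Rainbow angle = D_min − 180° = 52.193°.

52.2°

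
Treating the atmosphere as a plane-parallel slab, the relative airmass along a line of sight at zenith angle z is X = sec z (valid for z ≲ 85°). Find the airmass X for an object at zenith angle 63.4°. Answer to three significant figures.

2.23

X = sec z = 1/cos 63.4° = 1/0.4478 = 2.2333.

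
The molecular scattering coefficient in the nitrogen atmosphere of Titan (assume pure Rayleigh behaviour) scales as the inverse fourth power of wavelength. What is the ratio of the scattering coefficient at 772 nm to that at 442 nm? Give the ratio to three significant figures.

0.107

Rayleigh scattering ∝ λ⁻⁴, so the ratio of coefficients is the inverse fourth power of the wavelength ratio.
σ(772)/σ(442) = (442/772)⁴ = (0.5725)⁴ = 0.1075.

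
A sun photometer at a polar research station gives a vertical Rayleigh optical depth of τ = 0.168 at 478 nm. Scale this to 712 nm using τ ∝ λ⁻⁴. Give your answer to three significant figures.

0.0341

τ(712 nm) = τ(478 nm) × (478/712)⁴ = 0.168 × (0.6713)⁴ = 0.168 × 0.2031 = 0.0341.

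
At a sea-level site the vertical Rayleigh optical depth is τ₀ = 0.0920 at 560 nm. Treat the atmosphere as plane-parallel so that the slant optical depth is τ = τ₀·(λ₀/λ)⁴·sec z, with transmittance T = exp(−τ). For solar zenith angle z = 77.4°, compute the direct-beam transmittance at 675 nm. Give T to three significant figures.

sec 77.4° = 4.5841.
τ = 0.0920 × (560/675)⁴ × 4.5841 = 0.0920 × 0.4737 × 4.5841 = 0.1998.
T = exp(−0.1998) = 0.8189.

0.819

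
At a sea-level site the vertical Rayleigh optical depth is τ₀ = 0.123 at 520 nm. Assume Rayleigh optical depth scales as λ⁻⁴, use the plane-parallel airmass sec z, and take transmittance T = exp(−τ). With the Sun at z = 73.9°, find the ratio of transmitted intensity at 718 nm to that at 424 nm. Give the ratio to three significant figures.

2.41

Airmass: sec 73.9° = 3.6060.
τ(718 nm) = 0.123 × (520/718)⁴ × 3.6060 = 0.123 × 0.2751 × 3.6060 = 0.1220.
τ(424 nm) = 0.123 × (520/424)⁴ × 3.6060 = 0.123 × 2.2623 × 3.6060 = 1.0034.
T(718)/T(424) = exp(τ_B − τ_A) = exp(0.8814) = 2.4143.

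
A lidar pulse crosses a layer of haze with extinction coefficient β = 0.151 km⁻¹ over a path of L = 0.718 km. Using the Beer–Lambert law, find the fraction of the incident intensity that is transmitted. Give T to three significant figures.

0.897

τ = β·L = 0.151 × 0.718 = 0.1084.
T = exp(−0.1084) = 0.8973.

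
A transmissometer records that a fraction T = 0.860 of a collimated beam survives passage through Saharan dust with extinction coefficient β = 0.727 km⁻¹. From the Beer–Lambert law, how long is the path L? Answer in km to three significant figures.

0.207 km

Beer–Lambert: T = exp(−βL) ⇒ L = −ln(T)/β = −ln(0.860)/0.727 = 0.1508/0.727 = 0.2075 km.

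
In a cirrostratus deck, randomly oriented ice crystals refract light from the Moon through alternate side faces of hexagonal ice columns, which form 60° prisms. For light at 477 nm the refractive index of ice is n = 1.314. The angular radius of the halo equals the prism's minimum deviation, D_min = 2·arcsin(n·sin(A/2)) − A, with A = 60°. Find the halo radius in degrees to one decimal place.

n·sin(A/2) = 1.314 × sin 30° = 1.314 × 0.5000 = 0.6570.
D_min = 2·arcsin(0.6570) − 60° = 2 × 41.071° − 60° = 22.143°.

22.1°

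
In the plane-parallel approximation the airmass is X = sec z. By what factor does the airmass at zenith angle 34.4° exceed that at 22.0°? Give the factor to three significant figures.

X(34.4°)/X(22.0°) = sec 34.4° / sec 22.0° = cos 22.0° / cos 34.4° = 0.9272/0.8251 = 1.1237.

1.12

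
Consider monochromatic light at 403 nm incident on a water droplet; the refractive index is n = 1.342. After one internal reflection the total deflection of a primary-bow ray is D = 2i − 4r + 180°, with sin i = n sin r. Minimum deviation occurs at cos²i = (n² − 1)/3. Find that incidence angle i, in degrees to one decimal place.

58.9°

cos²i = (1.342² − 1)/3 = (1.80096 − 1)/3 = 0.26699.
cos i = 0.51671, so i = 58.888°.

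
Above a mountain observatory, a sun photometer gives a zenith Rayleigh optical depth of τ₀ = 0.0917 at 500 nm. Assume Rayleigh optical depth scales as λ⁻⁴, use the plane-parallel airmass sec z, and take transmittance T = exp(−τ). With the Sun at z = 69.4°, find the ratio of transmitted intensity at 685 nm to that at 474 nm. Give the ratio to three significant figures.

Airmass: sec 69.4° = 2.8422.
τ(685 nm) = 0.0917 × (500/685)⁴ × 2.8422 = 0.0917 × 0.2839 × 2.8422 = 0.0740.
τ(474 nm) = 0.0917 × (500/474)⁴ × 2.8422 = 0.0917 × 1.2381 × 2.8422 = 0.3227.
T(685)/T(474) = exp(τ_B − τ_A) = exp(0.2487) = 1.2824.

1.28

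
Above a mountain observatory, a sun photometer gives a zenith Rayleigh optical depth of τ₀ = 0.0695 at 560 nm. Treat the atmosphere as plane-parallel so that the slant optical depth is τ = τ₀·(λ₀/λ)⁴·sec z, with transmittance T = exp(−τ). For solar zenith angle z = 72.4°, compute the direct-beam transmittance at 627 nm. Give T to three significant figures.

0.864

sec 72.4° = 3.3072.
τ = 0.0695 × (560/627)⁴ × 3.3072 = 0.0695 × 0.6363 × 3.3072 = 0.1463.
T = exp(−0.1463) = 0.8639.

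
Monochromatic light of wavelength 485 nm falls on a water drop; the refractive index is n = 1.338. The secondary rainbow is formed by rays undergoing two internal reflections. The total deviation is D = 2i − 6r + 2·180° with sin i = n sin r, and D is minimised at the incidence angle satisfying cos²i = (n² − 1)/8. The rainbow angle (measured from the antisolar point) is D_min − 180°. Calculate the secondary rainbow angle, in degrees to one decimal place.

52.2°

cos²i = (1.79024 − 1)/8 = 0.09878; i = arccos(0.31429) = 71.682°.
sin r = sin 71.682°/1.338 = 0.70951; r = 45.195°.
D_min = 2·71.682° − 6·45.195° + 360° = 232.193°.
Rainbow angle = D_min − 180° = 52.193°.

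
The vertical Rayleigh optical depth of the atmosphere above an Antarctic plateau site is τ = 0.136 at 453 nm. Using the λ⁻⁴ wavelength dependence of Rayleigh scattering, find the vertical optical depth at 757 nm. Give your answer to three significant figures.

0.0174

τ(757 nm) = τ(453 nm) × (453/757)⁴ = 0.136 × (0.5984)⁴ = 0.136 × 0.1282 = 0.0174.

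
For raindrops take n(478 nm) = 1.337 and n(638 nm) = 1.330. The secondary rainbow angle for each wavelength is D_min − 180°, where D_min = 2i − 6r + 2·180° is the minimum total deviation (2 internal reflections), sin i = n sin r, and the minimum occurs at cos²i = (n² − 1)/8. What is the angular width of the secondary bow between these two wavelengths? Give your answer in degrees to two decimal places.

1.83°

At 478 nm (n = 1.337): cos²i = 0.09845 → i = 71.714°, r = 45.249°, D_min = 231.934°, rainbow angle = 51.934°.
At 638 nm (n = 1.330): cos²i = 0.09611 → i = 71.940°, r = 45.630°, D_min = 230.101°, rainbow angle = 50.101°.
Angular width = |51.934° − 50.101°| = 1.832°.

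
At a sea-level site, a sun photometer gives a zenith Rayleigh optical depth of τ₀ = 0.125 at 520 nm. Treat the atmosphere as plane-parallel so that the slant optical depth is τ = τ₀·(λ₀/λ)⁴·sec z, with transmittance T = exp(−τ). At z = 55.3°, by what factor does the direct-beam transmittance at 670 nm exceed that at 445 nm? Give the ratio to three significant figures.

Airmass: sec 55.3° = 1.7566.
τ(670 nm) = 0.125 × (520/670)⁴ × 1.7566 = 0.125 × 0.3628 × 1.7566 = 0.0797.
τ(445 nm) = 0.125 × (520/445)⁴ × 1.7566 = 0.125 × 1.8645 × 1.7566 = 0.4094.
T(670)/T(445) = exp(τ_B − τ_A) = exp(0.3297) = 1.3906.

1.39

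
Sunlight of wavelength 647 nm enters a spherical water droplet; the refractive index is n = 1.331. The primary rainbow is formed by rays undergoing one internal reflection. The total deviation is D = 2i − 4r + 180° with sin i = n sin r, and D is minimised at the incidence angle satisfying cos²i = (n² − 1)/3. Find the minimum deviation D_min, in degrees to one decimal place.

cos²i = (1.77156 − 1)/3 = 0.25719; i = arccos(0.50714) = 59.527°.
sin r = sin 59.527°/1.331 = 0.64753; r = 40.356°.
D_min = 2·59.527° − 4·40.356° + 180° = 137.630°.

137.6°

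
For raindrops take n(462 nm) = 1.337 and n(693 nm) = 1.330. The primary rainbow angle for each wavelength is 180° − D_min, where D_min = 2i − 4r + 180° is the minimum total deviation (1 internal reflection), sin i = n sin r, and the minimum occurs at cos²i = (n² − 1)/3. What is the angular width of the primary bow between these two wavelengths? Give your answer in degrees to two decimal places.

At 462 nm (n = 1.337): cos²i = 0.26252 → i = 59.178°, r = 39.964°, D_min = 138.500°, rainbow angle = 41.500°.
At 693 nm (n = 1.330): cos²i = 0.25630 → i = 59.585°, r = 40.422°, D_min = 137.484°, rainbow angle = 42.516°.
Angular width = |41.500° − 42.516°| = 1.016°.

1.02°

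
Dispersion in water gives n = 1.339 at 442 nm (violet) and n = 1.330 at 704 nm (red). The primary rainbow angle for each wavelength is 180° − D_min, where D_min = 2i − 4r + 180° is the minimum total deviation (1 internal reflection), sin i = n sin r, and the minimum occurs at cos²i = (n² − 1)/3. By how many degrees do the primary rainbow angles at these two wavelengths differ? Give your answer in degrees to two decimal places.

At 442 nm (n = 1.339): cos²i = 0.26431 → i = 59.062°, r = 39.834°, D_min = 138.786°, rainbow angle = 41.214°.
At 704 nm (n = 1.330): cos²i = 0.25630 → i = 59.585°, r = 40.422°, D_min = 137.484°, rainbow angle = 42.516°.
Angular width = |41.214° − 42.516°| = 1.303°.

1.30°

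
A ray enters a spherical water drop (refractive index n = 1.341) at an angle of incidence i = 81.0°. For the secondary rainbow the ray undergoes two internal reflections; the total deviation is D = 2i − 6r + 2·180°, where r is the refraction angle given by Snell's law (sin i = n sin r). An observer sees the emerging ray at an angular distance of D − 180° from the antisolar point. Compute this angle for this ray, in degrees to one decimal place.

57.4°

sin r = sin 81.0° / 1.341 = 0.9877/1.341 = 0.7365; r = 47.44°.
D = 2·81.0° − 6·47.44° + 2·180° = 162.00° − 284.62° + 360° = 237.38°.
Angle from antisolar point = D − 180° = 57.38°.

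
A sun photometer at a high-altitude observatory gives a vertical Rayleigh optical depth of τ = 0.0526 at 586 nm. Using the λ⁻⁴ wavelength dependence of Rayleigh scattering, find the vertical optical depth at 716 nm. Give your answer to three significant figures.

0.0236

τ(716 nm) = τ(586 nm) × (586/716)⁴ = 0.0526 × (0.8184)⁴ = 0.0526 × 0.4487 = 0.0236.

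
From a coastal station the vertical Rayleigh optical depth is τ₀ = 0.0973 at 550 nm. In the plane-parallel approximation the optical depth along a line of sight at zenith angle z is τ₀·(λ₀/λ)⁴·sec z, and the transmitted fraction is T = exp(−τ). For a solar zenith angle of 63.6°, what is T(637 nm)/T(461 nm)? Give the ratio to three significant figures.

1.38

Airmass: sec 63.6° = 2.2490.
τ(637 nm) = 0.0973 × (550/637)⁴ × 2.2490 = 0.0973 × 0.5558 × 2.2490 = 0.1216.
τ(461 nm) = 0.0973 × (550/461)⁴ × 2.2490 = 0.0973 × 2.0260 × 2.2490 = 0.4434.
T(637)/T(461) = exp(τ_B − τ_A) = exp(0.3217) = 1.3795.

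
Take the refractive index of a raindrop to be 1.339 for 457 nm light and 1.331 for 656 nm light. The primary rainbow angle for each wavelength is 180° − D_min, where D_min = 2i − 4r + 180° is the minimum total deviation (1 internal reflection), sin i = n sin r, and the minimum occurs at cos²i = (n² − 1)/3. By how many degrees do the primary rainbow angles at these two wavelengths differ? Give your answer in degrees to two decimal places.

1.16°

At 457 nm (n = 1.339): cos²i = 0.26431 → i = 59.062°, r = 39.834°, D_min = 138.786°, rainbow angle = 41.214°.
At 656 nm (n = 1.331): cos²i = 0.25719 → i = 59.527°, r = 40.356°, D_min = 137.630°, rainbow angle = 42.370°.
Angular width = |41.214° − 42.370°| = 1.156°.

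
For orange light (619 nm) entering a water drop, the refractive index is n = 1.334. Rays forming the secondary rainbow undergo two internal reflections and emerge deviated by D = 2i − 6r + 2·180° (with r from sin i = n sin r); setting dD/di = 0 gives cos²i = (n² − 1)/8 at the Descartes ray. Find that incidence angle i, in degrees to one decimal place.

71.8°

cos²i = (1.334² − 1)/8 = (1.77956 − 1)/8 = 0.09744.
cos i = 0.31216, so i = 71.810°.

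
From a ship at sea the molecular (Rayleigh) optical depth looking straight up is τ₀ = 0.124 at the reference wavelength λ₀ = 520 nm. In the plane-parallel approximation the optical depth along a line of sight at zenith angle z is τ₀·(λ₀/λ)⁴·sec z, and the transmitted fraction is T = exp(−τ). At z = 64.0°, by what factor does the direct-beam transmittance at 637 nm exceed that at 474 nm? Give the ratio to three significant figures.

Airmass: sec 64.0° = 2.2812.
τ(637 nm) = 0.124 × (520/637)⁴ × 2.2812 = 0.124 × 0.4441 × 2.2812 = 0.1256.
τ(474 nm) = 0.124 × (520/474)⁴ × 2.2812 = 0.124 × 1.4484 × 2.2812 = 0.4097.
T(637)/T(474) = exp(τ_B − τ_A) = exp(0.2841) = 1.3286.

1.33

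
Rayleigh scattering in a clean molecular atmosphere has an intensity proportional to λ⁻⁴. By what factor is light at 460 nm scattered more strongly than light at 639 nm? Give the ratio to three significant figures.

3.72

Rayleigh scattering ∝ λ⁻⁴, so the ratio of coefficients is the inverse fourth power of the wavelength ratio.
σ(460)/σ(639) = (639/460)⁴ = (1.3891)⁴ = 3.724.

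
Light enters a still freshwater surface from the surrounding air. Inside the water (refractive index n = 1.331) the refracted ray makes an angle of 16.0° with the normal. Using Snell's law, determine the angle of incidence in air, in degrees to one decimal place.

Snell: sin θ_i = n · sin θ_r = 1.331 × sin 16.0° = 1.331 × 0.2756 = 0.3669.
θ_i = arcsin(0.3669) = 21.52°.

21.5°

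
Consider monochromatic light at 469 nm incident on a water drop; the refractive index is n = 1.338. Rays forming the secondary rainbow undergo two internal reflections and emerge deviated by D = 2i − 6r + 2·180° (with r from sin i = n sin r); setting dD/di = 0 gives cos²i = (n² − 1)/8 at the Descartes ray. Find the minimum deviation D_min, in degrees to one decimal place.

cos²i = (1.79024 − 1)/8 = 0.09878; i = arccos(0.31429) = 71.682°.
sin r = sin 71.682°/1.338 = 0.70951; r = 45.195°.
D_min = 2·71.682° − 6·45.195° + 360° = 232.193°.

232.2°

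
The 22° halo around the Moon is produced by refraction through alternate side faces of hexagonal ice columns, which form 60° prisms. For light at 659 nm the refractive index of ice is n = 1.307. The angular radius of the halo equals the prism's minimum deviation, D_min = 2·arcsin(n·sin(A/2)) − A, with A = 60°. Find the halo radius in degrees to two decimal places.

n·sin(A/2) = 1.307 × sin 30° = 1.307 × 0.5000 = 0.6535.
D_min = 2·arcsin(0.6535) − 60° = 2 × 40.806° − 60° = 21.612°.

21.61°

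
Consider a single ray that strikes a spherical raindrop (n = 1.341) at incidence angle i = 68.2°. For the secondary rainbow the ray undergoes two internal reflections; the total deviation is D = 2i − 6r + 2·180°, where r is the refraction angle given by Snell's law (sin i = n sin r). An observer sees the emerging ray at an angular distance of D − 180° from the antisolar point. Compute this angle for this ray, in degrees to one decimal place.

sin r = sin 68.2° / 1.341 = 0.9285/1.341 = 0.6924; r = 43.82°.
D = 2·68.2° − 6·43.82° + 2·180° = 136.40° − 262.91° + 360° = 233.49°.
Angle from antisolar point = D − 180° = 53.49°.

53.5°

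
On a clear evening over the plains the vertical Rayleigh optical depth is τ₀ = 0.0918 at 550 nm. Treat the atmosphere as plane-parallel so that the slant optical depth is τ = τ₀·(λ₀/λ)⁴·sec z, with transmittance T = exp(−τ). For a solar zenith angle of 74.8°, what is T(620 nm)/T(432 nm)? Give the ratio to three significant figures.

2.02

Airmass: sec 74.8° = 3.8140.
τ(620 nm) = 0.0918 × (550/620)⁴ × 3.8140 = 0.0918 × 0.6193 × 3.8140 = 0.2168.
τ(432 nm) = 0.0918 × (550/432)⁴ × 3.8140 = 0.0918 × 2.6273 × 3.8140 = 0.9199.
T(620)/T(432) = exp(τ_B − τ_A) = exp(0.7031) = 2.0200.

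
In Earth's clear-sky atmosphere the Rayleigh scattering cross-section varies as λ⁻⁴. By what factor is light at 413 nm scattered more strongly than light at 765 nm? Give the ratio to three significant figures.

11.8

Rayleigh scattering ∝ λ⁻⁴, so the ratio of coefficients is the inverse fourth power of the wavelength ratio.
σ(413)/σ(765) = (765/413)⁴ = (1.8523)⁴ = 11.77.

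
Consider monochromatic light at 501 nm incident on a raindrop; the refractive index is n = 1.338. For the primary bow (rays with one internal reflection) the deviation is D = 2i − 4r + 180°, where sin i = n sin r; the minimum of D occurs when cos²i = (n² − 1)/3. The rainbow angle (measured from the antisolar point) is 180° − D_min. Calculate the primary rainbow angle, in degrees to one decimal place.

41.4°

cos²i = (1.79024 − 1)/3 = 0.26341; i = arccos(0.51324) = 59.120°.
sin r = sin 59.120°/1.338 = 0.64144; r = 39.899°.
D_min = 2·59.120° − 4·39.899° + 180° = 138.643°.
Rainbow angle = 180° − D_min = 41.357°.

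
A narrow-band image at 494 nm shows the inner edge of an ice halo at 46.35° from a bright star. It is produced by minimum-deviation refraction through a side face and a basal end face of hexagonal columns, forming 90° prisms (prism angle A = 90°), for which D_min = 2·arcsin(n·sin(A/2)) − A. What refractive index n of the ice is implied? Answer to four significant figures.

Rearranging: n = sin((D_min + A)/2) / sin(A/2).
(D_min + A)/2 = (46.35° + 90°)/2 = 68.175°.
n = sin 68.175° / sin 45° = 0.9283 / 0.7071 = 1.3128.

1.313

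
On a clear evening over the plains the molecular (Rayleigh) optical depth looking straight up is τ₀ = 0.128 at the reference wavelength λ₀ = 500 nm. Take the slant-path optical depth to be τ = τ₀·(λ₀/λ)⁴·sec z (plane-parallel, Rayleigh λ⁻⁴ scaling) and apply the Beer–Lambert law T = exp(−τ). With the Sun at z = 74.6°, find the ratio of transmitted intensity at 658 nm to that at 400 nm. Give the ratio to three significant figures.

Airmass: sec 74.6° = 3.7657.
τ(658 nm) = 0.128 × (500/658)⁴ × 3.7657 = 0.128 × 0.3334 × 3.7657 = 0.1607.
τ(400 nm) = 0.128 × (500/400)⁴ × 3.7657 = 0.128 × 2.4414 × 3.7657 = 1.1768.
T(658)/T(400) = exp(τ_B − τ_A) = exp(1.0161) = 2.7623.

2.76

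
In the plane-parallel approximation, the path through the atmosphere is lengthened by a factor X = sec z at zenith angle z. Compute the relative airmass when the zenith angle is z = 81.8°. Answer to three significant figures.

7.01

X = sec z = 1/cos 81.8° = 1/0.1426 = 7.0112.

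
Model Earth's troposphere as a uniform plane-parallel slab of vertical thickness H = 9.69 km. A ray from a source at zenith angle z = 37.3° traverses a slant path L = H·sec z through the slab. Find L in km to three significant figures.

12.2 km

sec z = 1/cos 37.3° = 1.2571.
L = 9.69 × 1.2571 = 12.181 km.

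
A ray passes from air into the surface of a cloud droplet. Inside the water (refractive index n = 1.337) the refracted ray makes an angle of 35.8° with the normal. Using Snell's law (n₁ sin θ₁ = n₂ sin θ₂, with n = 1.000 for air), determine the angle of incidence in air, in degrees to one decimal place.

Snell: sin θ_i = n · sin θ_r = 1.337 × sin 35.8° = 1.337 × 0.5850 = 0.7821.
θ_i = arcsin(0.7821) = 51.45°.

51.5°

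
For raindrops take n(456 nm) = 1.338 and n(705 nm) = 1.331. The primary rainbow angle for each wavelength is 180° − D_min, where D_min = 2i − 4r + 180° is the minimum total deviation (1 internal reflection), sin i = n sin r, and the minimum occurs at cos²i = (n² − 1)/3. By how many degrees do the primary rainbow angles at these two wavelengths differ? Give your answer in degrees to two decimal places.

1.01°

At 456 nm (n = 1.338): cos²i = 0.26341 → i = 59.120°, r = 39.899°, D_min = 138.643°, rainbow angle = 41.357°.
At 705 nm (n = 1.331): cos²i = 0.25719 → i = 59.527°, r = 40.356°, D_min = 137.630°, rainbow angle = 42.370°.
Angular width = |41.357° − 42.370°| = 1.013°.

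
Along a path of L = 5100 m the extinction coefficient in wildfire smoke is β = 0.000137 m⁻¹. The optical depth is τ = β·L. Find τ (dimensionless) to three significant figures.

τ = β·L = 0.000137 × 5100 = 0.6987.

0.699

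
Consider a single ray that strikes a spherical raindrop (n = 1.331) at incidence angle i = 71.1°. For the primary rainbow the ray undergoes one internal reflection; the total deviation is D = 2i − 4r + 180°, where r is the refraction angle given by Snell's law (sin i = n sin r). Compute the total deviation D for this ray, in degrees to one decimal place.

141.0°

sin r = sin 71.1° / 1.331 = 0.9461/1.331 = 0.7108; r = 45.30°.
D = 2·71.1° − 4·45.30° + 180° = 142.20° − 181.20° + 180° = 141.00°.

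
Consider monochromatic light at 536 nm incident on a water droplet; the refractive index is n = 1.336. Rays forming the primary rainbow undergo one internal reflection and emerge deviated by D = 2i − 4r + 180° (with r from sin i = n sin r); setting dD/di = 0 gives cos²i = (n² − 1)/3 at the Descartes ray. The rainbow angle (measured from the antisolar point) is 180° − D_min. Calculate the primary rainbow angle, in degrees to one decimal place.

cos²i = (1.78490 − 1)/3 = 0.26163; i = arccos(0.51150) = 59.236°.
sin r = sin 59.236°/1.336 = 0.64318; r = 40.029°.
D_min = 2·59.236° − 4·40.029° + 180° = 138.356°.
Rainbow angle = 180° − D_min = 41.644°.

41.6°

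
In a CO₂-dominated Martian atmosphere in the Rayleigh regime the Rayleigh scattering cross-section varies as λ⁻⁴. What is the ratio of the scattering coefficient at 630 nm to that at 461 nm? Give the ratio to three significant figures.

0.287

Rayleigh scattering ∝ λ⁻⁴, so the ratio of coefficients is the inverse fourth power of the wavelength ratio.
σ(630)/σ(461) = (461/630)⁴ = (0.7317)⁴ = 0.2867.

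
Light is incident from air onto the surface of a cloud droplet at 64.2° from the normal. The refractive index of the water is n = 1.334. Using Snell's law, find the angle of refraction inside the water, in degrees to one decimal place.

42.4°

Snell: sin θ_r = sin θ_i / n = sin 64.2° / 1.334 = 0.9003 / 1.334 = 0.6749.
θ_r = arcsin(0.6749) = 42.45°.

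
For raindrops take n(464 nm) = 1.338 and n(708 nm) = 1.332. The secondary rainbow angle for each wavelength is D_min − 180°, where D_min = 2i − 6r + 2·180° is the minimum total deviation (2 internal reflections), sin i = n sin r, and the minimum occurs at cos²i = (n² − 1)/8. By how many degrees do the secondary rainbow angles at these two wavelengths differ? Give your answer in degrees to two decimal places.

At 464 nm (n = 1.338): cos²i = 0.09878 → i = 71.682°, r = 45.195°, D_min = 232.193°, rainbow angle = 52.193°.
At 708 nm (n = 1.332): cos²i = 0.09678 → i = 71.875°, r = 45.520°, D_min = 230.628°, rainbow angle = 50.628°.
Angular width = |52.193° − 50.628°| = 1.564°.

1.56°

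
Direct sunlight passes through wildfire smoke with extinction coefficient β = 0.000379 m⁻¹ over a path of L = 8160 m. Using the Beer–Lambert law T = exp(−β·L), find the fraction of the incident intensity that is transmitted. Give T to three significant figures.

τ = β·L = 0.000379 × 8160 = 3.0926.
T = exp(−3.0926) = 0.0454.

0.0454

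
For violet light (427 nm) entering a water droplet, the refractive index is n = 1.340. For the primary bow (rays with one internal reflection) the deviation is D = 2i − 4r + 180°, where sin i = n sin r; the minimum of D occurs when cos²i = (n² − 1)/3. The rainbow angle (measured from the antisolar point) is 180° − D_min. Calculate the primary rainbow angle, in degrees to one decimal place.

cos²i = (1.79560 − 1)/3 = 0.26520; i = arccos(0.51498) = 59.004°.
sin r = sin 59.004°/1.340 = 0.63971; r = 39.770°.
D_min = 2·59.004° − 4·39.770° + 180° = 138.929°.
Rainbow angle = 180° − D_min = 41.071°.

41.1°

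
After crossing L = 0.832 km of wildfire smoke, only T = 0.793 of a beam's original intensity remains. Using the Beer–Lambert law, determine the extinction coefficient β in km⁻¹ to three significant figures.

0.279 km⁻¹

Beer–Lambert: T = exp(−βL) ⇒ β = −ln(T)/L = −ln(0.793)/0.832 = 0.2319/0.832 = 0.2788 km⁻¹.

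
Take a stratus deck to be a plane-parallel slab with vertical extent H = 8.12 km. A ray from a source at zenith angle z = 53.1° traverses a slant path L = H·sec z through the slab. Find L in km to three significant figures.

13.5 km

sec z = 1/cos 53.1° = 1.6655.
L = 8.12 × 1.6655 = 13.524 km.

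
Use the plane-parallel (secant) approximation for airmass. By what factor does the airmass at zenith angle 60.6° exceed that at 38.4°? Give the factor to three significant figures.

1.60

X(60.6°)/X(38.4°) = sec 60.6° / sec 38.4° = cos 38.4° / cos 60.6° = 0.7837/0.4909 = 1.5964.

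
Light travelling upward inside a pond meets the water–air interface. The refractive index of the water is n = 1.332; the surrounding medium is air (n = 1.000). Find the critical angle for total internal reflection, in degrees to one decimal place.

sin θ_c = n_air / n = 1.000 / 1.332 = 0.7508.
θ_c = arcsin(0.7508) = 48.66°.

48.7°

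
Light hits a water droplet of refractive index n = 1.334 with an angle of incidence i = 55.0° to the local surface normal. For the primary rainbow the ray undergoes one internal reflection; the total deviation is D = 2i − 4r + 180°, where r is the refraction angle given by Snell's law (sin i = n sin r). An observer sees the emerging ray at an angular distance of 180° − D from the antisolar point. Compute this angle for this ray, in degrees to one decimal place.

sin r = sin 55.0° / 1.334 = 0.8192/1.334 = 0.6141; r = 37.88°.
D = 2·55.0° − 4·37.88° + 180° = 110.00° − 151.53° + 180° = 138.47°.
Angle from antisolar point = 180° − D = 41.53°.

41.5°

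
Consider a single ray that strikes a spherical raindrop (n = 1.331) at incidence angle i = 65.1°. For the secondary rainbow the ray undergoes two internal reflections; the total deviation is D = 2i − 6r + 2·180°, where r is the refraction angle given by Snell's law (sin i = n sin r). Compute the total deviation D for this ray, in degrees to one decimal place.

sin r = sin 65.1° / 1.331 = 0.9070/1.331 = 0.6815; r = 42.96°.
D = 2·65.1° − 6·42.96° + 2·180° = 130.20° − 257.75° + 360° = 232.45°.

232.4°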